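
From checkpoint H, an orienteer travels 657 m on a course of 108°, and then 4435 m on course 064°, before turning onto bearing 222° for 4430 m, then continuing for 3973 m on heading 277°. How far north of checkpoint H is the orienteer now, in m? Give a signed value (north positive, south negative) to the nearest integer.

-1067 m

Leg 1 (108°, 657 m): east 657 sin 108° = 624.84, north 657 cos 108° = -203.02
Leg 2 (064°, 4435 m): east 4435 sin 64° = 3986.15, north 4435 cos 64° = 1944.18
Leg 3 (222°, 4430 m): east 4430 sin 222° = -2964.25, north 4430 cos 222° = -3292.13
Leg 4 (277°, 3973 m): east 3973 sin 277° = -3943.39, north 3973 cos 277° = 484.19
Net north component: -1066.79 m.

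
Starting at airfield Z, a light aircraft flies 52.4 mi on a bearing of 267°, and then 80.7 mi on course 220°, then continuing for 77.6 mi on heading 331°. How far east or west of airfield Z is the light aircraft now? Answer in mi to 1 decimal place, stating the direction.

141.8 mi west

Leg 1 (267°, 52.4 mi): east 52.4 sin 267° = -52.33, north 52.4 cos 267° = -2.74
Leg 2 (220°, 80.7 mi): east 80.7 sin 220° = -51.87, north 80.7 cos 220° = -61.82
Leg 3 (331°, 77.6 mi): east 77.6 sin 331° = -37.62, north 77.6 cos 331° = 67.87
Net east component: -141.82 mi.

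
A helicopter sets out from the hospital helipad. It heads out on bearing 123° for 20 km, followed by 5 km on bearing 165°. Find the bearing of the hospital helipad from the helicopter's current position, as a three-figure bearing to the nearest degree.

Leg 1 (123°, 20 km): east 20 sin 123° = 16.77, north 20 cos 123° = -10.89
Leg 2 (165°, 5 km): east 5 sin 165° = 1.29, north 5 cos 165° = -4.83
Net displacement: 18.07 east, -15.72 north. Direction back to start is (-18.07, 15.72): bearing = atan2(-18.07, 15.72) mod 360° = 311.03° ≈ 311°.

311°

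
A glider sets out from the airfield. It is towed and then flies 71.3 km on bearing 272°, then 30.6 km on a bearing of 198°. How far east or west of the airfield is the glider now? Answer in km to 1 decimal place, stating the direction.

80.7 km west

Leg 1 (272°, 71.3 km): east 71.3 sin 272° = -71.26, north 71.3 cos 272° = 2.49
Leg 2 (198°, 30.6 km): east 30.6 sin 198° = -9.46, north 30.6 cos 198° = -29.10
Net east component: -80.71 km.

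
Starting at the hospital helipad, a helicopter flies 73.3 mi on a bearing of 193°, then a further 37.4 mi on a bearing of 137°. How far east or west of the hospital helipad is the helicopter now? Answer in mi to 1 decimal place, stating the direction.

Leg 1 (193°, 73.3 mi): east 73.3 sin 193° = -16.49, north 73.3 cos 193° = -71.42
Leg 2 (137°, 37.4 mi): east 37.4 sin 137° = 25.51, north 37.4 cos 137° = -27.35
Net east component: 9.02 mi.

9.0 mi east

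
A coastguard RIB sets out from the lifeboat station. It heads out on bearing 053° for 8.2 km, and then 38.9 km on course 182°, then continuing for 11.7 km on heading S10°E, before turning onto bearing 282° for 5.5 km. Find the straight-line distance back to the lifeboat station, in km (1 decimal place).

44.4 km

Leg 1 (053°, 8.2 km): east 8.2 sin 53° = 6.55, north 8.2 cos 53° = 4.93
Leg 2 (182°, 38.9 km): east 38.9 sin 182° = -1.36, north 38.9 cos 182° = -38.88
Leg 3 (S10°E, 11.7 km): east 11.7 sin 170° = 2.03, north 11.7 cos 170° = -11.52
Leg 4 (282°, 5.5 km): east 5.5 sin 282° = -5.38, north 5.5 cos 282° = 1.14
Net: 1.84 east, -44.32 north. Distance = √((1.84)² + (-44.32)²) = 44.358 km.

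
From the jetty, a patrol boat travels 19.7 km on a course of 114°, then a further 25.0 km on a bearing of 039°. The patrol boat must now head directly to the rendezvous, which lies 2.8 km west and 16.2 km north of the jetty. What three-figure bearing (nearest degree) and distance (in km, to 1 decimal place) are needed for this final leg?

277°, 36.8 km

Leg 1 (114°, 19.7 km): east 19.7 sin 114° = 18.00, north 19.7 cos 114° = -8.01
Leg 2 (039°, 25.0 km): east 25.0 sin 39° = 15.73, north 25.0 cos 39° = 19.43
Current position: (33.73, 11.42). Target: (-2.8, 16.2). Remaining: Δeast = -36.53, Δnorth = 4.78.
Bearing = atan2(-36.53, 4.78) mod 360° = 277.46°; distance = √((-36.53)² + (4.78)²) = 36.842 km.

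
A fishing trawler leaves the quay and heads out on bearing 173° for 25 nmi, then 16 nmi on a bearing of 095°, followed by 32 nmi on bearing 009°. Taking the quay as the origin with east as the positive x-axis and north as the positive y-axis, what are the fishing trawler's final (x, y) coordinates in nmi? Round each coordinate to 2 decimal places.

(23.99, 5.40)

Leg 1 (173°, 25 nmi): east 25 sin 173° = 3.05, north 25 cos 173° = -24.81
Leg 2 (095°, 16 nmi): east 16 sin 95° = 15.94, north 16 cos 95° = -1.39
Leg 3 (009°, 32 nmi): east 32 sin 9° = 5.01, north 32 cos 9° = 31.61
Summing: 23.99 nmi east, 5.40 nmi north → (23.99, 5.40).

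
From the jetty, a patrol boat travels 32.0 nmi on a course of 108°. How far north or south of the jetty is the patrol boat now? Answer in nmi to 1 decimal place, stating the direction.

9.9 nmi south

Leg 1 (108°, 32.0 nmi): east 32.0 sin 108° = 30.43, north 32.0 cos 108° = -9.89
Net north component: -9.89 nmi.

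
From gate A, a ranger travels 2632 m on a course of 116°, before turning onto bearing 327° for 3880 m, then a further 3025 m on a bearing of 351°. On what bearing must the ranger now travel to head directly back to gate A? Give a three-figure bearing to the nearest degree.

178°

Leg 1 (116°, 2632 m): east 2632 sin 116° = 2365.63, north 2632 cos 116° = -1153.79
Leg 2 (327°, 3880 m): east 3880 sin 327° = -2113.20, north 3880 cos 327° = 3254.04
Leg 3 (351°, 3025 m): east 3025 sin 351° = -473.21, north 3025 cos 351° = 2987.76
Net displacement: -220.79 east, 5088.01 north. Direction back to start is (220.79, -5088.01): bearing = atan2(220.79, -5088.01) mod 360° = 177.52° ≈ 178°.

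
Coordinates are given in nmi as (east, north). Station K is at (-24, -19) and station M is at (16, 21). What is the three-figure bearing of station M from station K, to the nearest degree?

Δeast = 16 − -24 = 40.00; Δnorth = 21 − -19 = 40.00.
Bearing = atan2(Δeast, Δnorth) mod 360° = 45.00° ≈ 045°.

045°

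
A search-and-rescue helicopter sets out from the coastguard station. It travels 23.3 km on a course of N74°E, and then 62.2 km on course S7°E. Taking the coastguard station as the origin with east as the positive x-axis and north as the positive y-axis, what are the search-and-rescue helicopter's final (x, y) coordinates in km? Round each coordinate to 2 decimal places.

Leg 1 (N74°E, 23.3 km): east 23.3 sin 74° = 22.40, north 23.3 cos 74° = 6.42
Leg 2 (S7°E, 62.2 km): east 62.2 sin 173° = 7.58, north 62.2 cos 173° = -61.74
Summing: 29.98 km east, -55.31 km north → (29.98, -55.31).

(29.98, -55.31)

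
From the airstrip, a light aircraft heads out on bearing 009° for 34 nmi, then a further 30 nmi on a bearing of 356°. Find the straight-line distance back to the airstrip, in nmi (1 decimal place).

Leg 1 (009°, 34 nmi): east 34 sin 9° = 5.32, north 34 cos 9° = 33.58
Leg 2 (356°, 30 nmi): east 30 sin 356° = -2.09, north 30 cos 356° = 29.93
Net: 3.23 east, 63.51 north. Distance = √((3.23)² + (63.51)²) = 63.590 nmi.

63.6 nmi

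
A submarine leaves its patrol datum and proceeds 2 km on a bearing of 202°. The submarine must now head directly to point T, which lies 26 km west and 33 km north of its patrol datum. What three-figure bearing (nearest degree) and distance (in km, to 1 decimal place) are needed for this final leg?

324°, 43.0 km

Leg 1 (202°, 2 km): east 2 sin 202° = -0.75, north 2 cos 202° = -1.85
Current position: (-0.75, -1.85). Target: (-26, 33). Remaining: Δeast = -25.25, Δnorth = 34.85.
Bearing = atan2(-25.25, 34.85) mod 360° = 324.08°; distance = √((-25.25)² + (34.85)²) = 43.040 km.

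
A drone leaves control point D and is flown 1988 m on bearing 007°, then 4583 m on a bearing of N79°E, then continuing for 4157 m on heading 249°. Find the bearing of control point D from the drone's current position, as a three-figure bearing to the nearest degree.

Leg 1 (007°, 1988 m): east 1988 sin 7° = 242.28, north 1988 cos 7° = 1973.18
Leg 2 (N79°E, 4583 m): east 4583 sin 79° = 4498.80, north 4583 cos 79° = 874.48
Leg 3 (249°, 4157 m): east 4157 sin 249° = -3880.89, north 4157 cos 249° = -1489.74
Net displacement: 860.18 east, 1357.92 north. Direction back to start is (-860.18, -1357.92): bearing = atan2(-860.18, -1357.92) mod 360° = 212.35° ≈ 212°.

212°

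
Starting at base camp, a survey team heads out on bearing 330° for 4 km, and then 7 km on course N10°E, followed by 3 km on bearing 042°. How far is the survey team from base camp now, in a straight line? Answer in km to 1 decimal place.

Leg 1 (330°, 4 km): east 4 sin 330° = -2.00, north 4 cos 330° = 3.46
Leg 2 (N10°E, 7 km): east 7 sin 10° = 1.22, north 7 cos 10° = 6.89
Leg 3 (042°, 3 km): east 3 sin 42° = 2.01, north 3 cos 42° = 2.23
Net: 1.22 east, 12.59 north. Distance = √((1.22)² + (12.59)²) = 12.646 km.

12.6 km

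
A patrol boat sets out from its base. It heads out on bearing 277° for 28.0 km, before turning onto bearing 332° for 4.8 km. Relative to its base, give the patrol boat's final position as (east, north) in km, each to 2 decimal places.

(-30.04, 7.65)

Leg 1 (277°, 28.0 km): east 28.0 sin 277° = -27.79, north 28.0 cos 277° = 3.41
Leg 2 (332°, 4.8 km): east 4.8 sin 332° = -2.25, north 4.8 cos 332° = 4.24
Summing: -30.04 km east, 7.65 km north → (-30.04, 7.65).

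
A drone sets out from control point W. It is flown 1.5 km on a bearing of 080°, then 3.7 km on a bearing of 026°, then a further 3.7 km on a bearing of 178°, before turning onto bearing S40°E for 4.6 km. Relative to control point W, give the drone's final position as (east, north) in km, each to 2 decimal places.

Leg 1 (080°, 1.5 km): east 1.5 sin 80° = 1.48, north 1.5 cos 80° = 0.26
Leg 2 (026°, 3.7 km): east 3.7 sin 26° = 1.62, north 3.7 cos 26° = 3.33
Leg 3 (178°, 3.7 km): east 3.7 sin 178° = 0.13, north 3.7 cos 178° = -3.70
Leg 4 (S40°E, 4.6 km): east 4.6 sin 140° = 2.96, north 4.6 cos 140° = -3.52
Summing: 6.19 km east, -3.64 km north → (6.19, -3.64).

(6.19, -3.64)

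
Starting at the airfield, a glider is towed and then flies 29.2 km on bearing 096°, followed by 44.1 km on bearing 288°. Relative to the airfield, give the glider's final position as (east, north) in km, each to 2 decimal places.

(-12.90, 10.58)

Leg 1 (096°, 29.2 km): east 29.2 sin 96° = 29.04, north 29.2 cos 96° = -3.05
Leg 2 (288°, 44.1 km): east 44.1 sin 288° = -41.94, north 44.1 cos 288° = 13.63
Summing: -12.90 km east, 10.58 km north → (-12.90, 10.58).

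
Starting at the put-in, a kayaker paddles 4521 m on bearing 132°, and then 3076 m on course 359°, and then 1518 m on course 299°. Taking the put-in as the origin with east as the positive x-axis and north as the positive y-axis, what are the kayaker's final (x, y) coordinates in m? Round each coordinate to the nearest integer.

Leg 1 (132°, 4521 m): east 4521 sin 132° = 3359.76, north 4521 cos 132° = -3025.14
Leg 2 (359°, 3076 m): east 3076 sin 359° = -53.68, north 3076 cos 359° = 3075.53
Leg 3 (299°, 1518 m): east 1518 sin 299° = -1327.67, north 1518 cos 299° = 735.94
Summing: 1978.40 m east, 786.33 m north → (1978, 786).

(1978, 786)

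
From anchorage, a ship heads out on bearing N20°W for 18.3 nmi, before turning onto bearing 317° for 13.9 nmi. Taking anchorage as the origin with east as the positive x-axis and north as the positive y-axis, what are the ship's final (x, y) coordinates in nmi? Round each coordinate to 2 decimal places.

Leg 1 (N20°W, 18.3 nmi): east 18.3 sin 340° = -6.26, north 18.3 cos 340° = 17.20
Leg 2 (317°, 13.9 nmi): east 13.9 sin 317° = -9.48, north 13.9 cos 317° = 10.17
Summing: -15.74 nmi east, 27.36 nmi north → (-15.74, 27.36).

(-15.74, 27.36)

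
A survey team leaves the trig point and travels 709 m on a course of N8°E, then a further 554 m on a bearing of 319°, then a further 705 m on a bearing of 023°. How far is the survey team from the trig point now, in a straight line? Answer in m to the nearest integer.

1769 m

Leg 1 (N8°E, 709 m): east 709 sin 8° = 98.67, north 709 cos 8° = 702.10
Leg 2 (319°, 554 m): east 554 sin 319° = -363.46, north 554 cos 319° = 418.11
Leg 3 (023°, 705 m): east 705 sin 23° = 275.47, north 705 cos 23° = 648.96
Net: 10.68 east, 1769.17 north. Distance = √((10.68)² + (1769.17)²) = 1769.197 m.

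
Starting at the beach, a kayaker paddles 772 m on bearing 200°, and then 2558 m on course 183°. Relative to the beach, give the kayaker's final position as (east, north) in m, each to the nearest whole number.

(-398, -3280)

Leg 1 (200°, 772 m): east 772 sin 200° = -264.04, north 772 cos 200° = -725.44
Leg 2 (183°, 2558 m): east 2558 sin 183° = -133.88, north 2558 cos 183° = -2554.49
Summing: -397.91 m east, -3279.94 m north → (-398, -3280).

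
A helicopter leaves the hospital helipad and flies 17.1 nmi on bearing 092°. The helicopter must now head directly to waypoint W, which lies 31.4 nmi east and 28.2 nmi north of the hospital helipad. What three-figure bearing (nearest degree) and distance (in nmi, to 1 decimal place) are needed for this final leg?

Leg 1 (092°, 17.1 nmi): east 17.1 sin 92° = 17.09, north 17.1 cos 92° = -0.60
Current position: (17.09, -0.60). Target: (31.4, 28.2). Remaining: Δeast = 14.31, Δnorth = 28.80.
Bearing = atan2(14.31, 28.80) mod 360° = 26.42°; distance = √((14.31)² + (28.80)²) = 32.157 nmi.

026°, 32.2 nmi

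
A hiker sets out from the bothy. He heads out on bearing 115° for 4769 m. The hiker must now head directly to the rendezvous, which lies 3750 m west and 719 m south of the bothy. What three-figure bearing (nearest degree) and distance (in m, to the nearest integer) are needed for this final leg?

279°, 8176 m

Leg 1 (115°, 4769 m): east 4769 sin 115° = 4322.18, north 4769 cos 115° = -2015.47
Current position: (4322.18, -2015.47). Target: (-3750, -719). Remaining: Δeast = -8072.18, Δnorth = 1296.47.
Bearing = atan2(-8072.18, 1296.47) mod 360° = 279.12°; distance = √((-8072.18)² + (1296.47)²) = 8175.631 m.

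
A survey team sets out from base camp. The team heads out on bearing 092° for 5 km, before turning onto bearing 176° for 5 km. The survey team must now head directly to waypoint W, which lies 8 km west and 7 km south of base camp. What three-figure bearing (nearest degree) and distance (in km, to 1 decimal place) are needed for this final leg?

262°, 13.5 km

Leg 1 (092°, 5 km): east 5 sin 92° = 5.00, north 5 cos 92° = -0.17
Leg 2 (176°, 5 km): east 5 sin 176° = 0.35, north 5 cos 176° = -4.99
Current position: (5.35, -5.16). Target: (-8, -7). Remaining: Δeast = -13.35, Δnorth = -1.84.
Bearing = atan2(-13.35, -1.84) mod 360° = 262.16°; distance = √((-13.35)² + (-1.84)²) = 13.472 km.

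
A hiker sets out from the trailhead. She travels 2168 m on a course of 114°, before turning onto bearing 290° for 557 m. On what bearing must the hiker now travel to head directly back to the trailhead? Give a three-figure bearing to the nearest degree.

Leg 1 (114°, 2168 m): east 2168 sin 114° = 1980.57, north 2168 cos 114° = -881.81
Leg 2 (290°, 557 m): east 557 sin 290° = -523.41, north 557 cos 290° = 190.51
Net displacement: 1457.16 east, -691.30 north. Direction back to start is (-1457.16, 691.30): bearing = atan2(-1457.16, 691.30) mod 360° = 295.38° ≈ 295°.

295°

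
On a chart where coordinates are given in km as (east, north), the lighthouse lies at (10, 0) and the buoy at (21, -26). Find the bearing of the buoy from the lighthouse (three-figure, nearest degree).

157°

Δeast = 21 − 10 = 11.00; Δnorth = -26 − 0 = -26.00.
Bearing = atan2(Δeast, Δnorth) mod 360° = 157.07° ≈ 157°.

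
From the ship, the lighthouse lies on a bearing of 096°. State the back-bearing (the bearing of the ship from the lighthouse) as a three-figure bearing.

Back-bearing = 096° + 180° = 276°.

276°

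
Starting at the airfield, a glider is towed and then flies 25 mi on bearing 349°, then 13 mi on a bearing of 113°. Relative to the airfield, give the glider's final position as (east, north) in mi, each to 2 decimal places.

(7.20, 19.46)

Leg 1 (349°, 25 mi): east 25 sin 349° = -4.77, north 25 cos 349° = 24.54
Leg 2 (113°, 13 mi): east 13 sin 113° = 11.97, north 13 cos 113° = -5.08
Summing: 7.20 mi east, 19.46 mi north → (7.20, 19.46).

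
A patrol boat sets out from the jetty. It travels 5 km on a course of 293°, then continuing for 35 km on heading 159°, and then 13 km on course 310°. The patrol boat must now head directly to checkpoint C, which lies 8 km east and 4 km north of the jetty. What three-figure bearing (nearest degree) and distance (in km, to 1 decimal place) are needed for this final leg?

021°, 28.2 km

Leg 1 (293°, 5 km): east 5 sin 293° = -4.60, north 5 cos 293° = 1.95
Leg 2 (159°, 35 km): east 35 sin 159° = 12.54, north 35 cos 159° = -32.68
Leg 3 (310°, 13 km): east 13 sin 310° = -9.96, north 13 cos 310° = 8.36
Current position: (-2.02, -22.37). Target: (8, 4). Remaining: Δeast = 10.02, Δnorth = 26.37.
Bearing = atan2(10.02, 26.37) mod 360° = 20.81°; distance = √((10.02)² + (26.37)²) = 28.205 km.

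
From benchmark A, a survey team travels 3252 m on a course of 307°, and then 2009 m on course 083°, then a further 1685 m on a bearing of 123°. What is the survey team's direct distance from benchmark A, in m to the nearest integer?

Leg 1 (307°, 3252 m): east 3252 sin 307° = -2597.16, north 3252 cos 307° = 1957.10
Leg 2 (083°, 2009 m): east 2009 sin 83° = 1994.03, north 2009 cos 83° = 244.84
Leg 3 (123°, 1685 m): east 1685 sin 123° = 1413.16, north 1685 cos 123° = -917.72
Net: 810.02 east, 1284.22 north. Distance = √((810.02)² + (1284.22)²) = 1518.341 m.

1518 m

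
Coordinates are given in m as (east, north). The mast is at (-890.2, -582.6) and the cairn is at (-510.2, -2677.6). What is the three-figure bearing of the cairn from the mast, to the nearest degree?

170°

Δeast = -510.2 − -890.2 = 380.00; Δnorth = -2677.6 − -582.6 = -2095.00.
Bearing = atan2(Δeast, Δnorth) mod 360° = 169.72° ≈ 170°.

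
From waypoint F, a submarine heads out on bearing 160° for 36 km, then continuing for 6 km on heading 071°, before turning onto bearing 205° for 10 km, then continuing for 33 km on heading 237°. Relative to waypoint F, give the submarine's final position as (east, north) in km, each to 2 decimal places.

Leg 1 (160°, 36 km): east 36 sin 160° = 12.31, north 36 cos 160° = -33.83
Leg 2 (071°, 6 km): east 6 sin 71° = 5.67, north 6 cos 71° = 1.95
Leg 3 (205°, 10 km): east 10 sin 205° = -4.23, north 10 cos 205° = -9.06
Leg 4 (237°, 33 km): east 33 sin 237° = -27.68, north 33 cos 237° = -17.97
Summing: -13.92 km east, -58.91 km north → (-13.92, -58.91).

(-13.92, -58.91)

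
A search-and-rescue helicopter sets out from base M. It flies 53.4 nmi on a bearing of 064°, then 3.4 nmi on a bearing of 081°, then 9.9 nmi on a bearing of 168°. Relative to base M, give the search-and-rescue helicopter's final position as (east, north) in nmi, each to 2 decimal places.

Leg 1 (064°, 53.4 nmi): east 53.4 sin 64° = 48.00, north 53.4 cos 64° = 23.41
Leg 2 (081°, 3.4 nmi): east 3.4 sin 81° = 3.36, north 3.4 cos 81° = 0.53
Leg 3 (168°, 9.9 nmi): east 9.9 sin 168° = 2.06, north 9.9 cos 168° = -9.68
Summing: 53.41 nmi east, 14.26 nmi north → (53.41, 14.26).

(53.41, 14.26)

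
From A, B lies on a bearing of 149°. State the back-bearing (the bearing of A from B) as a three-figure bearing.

Back-bearing = 149° + 180° = 329°.

329°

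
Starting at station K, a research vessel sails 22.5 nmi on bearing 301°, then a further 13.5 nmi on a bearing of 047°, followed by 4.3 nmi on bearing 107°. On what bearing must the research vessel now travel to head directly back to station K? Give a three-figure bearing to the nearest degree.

165°

Leg 1 (301°, 22.5 nmi): east 22.5 sin 301° = -19.29, north 22.5 cos 301° = 11.59
Leg 2 (047°, 13.5 nmi): east 13.5 sin 47° = 9.87, north 13.5 cos 47° = 9.21
Leg 3 (107°, 4.3 nmi): east 4.3 sin 107° = 4.11, north 4.3 cos 107° = -1.26
Net displacement: -5.30 east, 19.54 north. Direction back to start is (5.30, -19.54): bearing = atan2(5.30, -19.54) mod 360° = 164.82° ≈ 165°.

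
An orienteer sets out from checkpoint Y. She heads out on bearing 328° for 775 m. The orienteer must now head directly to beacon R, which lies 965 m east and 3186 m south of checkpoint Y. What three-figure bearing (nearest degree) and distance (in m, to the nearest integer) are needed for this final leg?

160°, 4082 m

Leg 1 (328°, 775 m): east 775 sin 328° = -410.69, north 775 cos 328° = 657.24
Current position: (-410.69, 657.24). Target: (965, -3186). Remaining: Δeast = 1375.69, Δnorth = -3843.24.
Bearing = atan2(1375.69, -3843.24) mod 360° = 160.31°; distance = √((1375.69)² + (-3843.24)²) = 4082.032 m.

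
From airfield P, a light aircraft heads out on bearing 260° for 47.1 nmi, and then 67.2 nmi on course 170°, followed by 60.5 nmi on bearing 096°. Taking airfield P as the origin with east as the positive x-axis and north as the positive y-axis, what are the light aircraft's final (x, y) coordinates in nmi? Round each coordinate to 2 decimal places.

(25.45, -80.68)

Leg 1 (260°, 47.1 nmi): east 47.1 sin 260° = -46.38, north 47.1 cos 260° = -8.18
Leg 2 (170°, 67.2 nmi): east 67.2 sin 170° = 11.67, north 67.2 cos 170° = -66.18
Leg 3 (096°, 60.5 nmi): east 60.5 sin 96° = 60.17, north 60.5 cos 96° = -6.32
Summing: 25.45 nmi east, -80.68 nmi north → (25.45, -80.68).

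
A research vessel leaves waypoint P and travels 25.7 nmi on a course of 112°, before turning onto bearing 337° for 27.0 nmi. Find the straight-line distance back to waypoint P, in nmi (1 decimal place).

20.2 nmi

Leg 1 (112°, 25.7 nmi): east 25.7 sin 112° = 23.83, north 25.7 cos 112° = -9.63
Leg 2 (337°, 27.0 nmi): east 27.0 sin 337° = -10.55, north 27.0 cos 337° = 24.85
Net: 13.28 east, 15.23 north. Distance = √((13.28)² + (15.23)²) = 20.203 nmi.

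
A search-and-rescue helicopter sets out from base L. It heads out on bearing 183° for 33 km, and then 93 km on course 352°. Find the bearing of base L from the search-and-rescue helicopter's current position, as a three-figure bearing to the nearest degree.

Leg 1 (183°, 33 km): east 33 sin 183° = -1.73, north 33 cos 183° = -32.95
Leg 2 (352°, 93 km): east 93 sin 352° = -12.94, north 93 cos 352° = 92.09
Net displacement: -14.67 east, 59.14 north. Direction back to start is (14.67, -59.14): bearing = atan2(14.67, -59.14) mod 360° = 166.07° ≈ 166°.

166°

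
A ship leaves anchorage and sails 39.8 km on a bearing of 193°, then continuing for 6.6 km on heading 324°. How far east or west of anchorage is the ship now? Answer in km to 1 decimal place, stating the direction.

Leg 1 (193°, 39.8 km): east 39.8 sin 193° = -8.95, north 39.8 cos 193° = -38.78
Leg 2 (324°, 6.6 km): east 6.6 sin 324° = -3.88, north 6.6 cos 324° = 5.34
Net east component: -12.83 km.

12.8 km west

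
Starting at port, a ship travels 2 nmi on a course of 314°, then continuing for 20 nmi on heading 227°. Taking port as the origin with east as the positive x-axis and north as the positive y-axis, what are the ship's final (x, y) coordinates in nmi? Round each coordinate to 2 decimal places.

(-16.07, -12.25)

Leg 1 (314°, 2 nmi): east 2 sin 314° = -1.44, north 2 cos 314° = 1.39
Leg 2 (227°, 20 nmi): east 20 sin 227° = -14.63, north 20 cos 227° = -13.64
Summing: -16.07 nmi east, -12.25 nmi north → (-16.07, -12.25).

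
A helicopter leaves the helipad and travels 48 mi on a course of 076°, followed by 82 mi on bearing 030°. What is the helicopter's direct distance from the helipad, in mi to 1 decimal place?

Leg 1 (076°, 48 mi): east 48 sin 76° = 46.57, north 48 cos 76° = 11.61
Leg 2 (030°, 82 mi): east 82 sin 30° = 41.00, north 82 cos 30° = 71.01
Net: 87.57 east, 82.63 north. Distance = √((87.57)² + (82.63)²) = 120.401 mi.

120.4 mi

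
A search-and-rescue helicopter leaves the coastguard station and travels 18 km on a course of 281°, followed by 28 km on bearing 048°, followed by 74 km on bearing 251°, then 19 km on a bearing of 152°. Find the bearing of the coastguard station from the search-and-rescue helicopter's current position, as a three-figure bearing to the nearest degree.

072°

Leg 1 (281°, 18 km): east 18 sin 281° = -17.67, north 18 cos 281° = 3.43
Leg 2 (048°, 28 km): east 28 sin 48° = 20.81, north 28 cos 48° = 18.74
Leg 3 (251°, 74 km): east 74 sin 251° = -69.97, north 74 cos 251° = -24.09
Leg 4 (152°, 19 km): east 19 sin 152° = 8.92, north 19 cos 152° = -16.78
Net displacement: -57.91 east, -18.70 north. Direction back to start is (57.91, 18.70): bearing = atan2(57.91, 18.70) mod 360° = 72.11° ≈ 072°.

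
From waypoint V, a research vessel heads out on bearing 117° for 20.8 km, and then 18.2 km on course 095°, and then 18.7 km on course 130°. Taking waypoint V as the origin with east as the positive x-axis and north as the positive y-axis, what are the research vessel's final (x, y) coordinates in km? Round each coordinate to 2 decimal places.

Leg 1 (117°, 20.8 km): east 20.8 sin 117° = 18.53, north 20.8 cos 117° = -9.44
Leg 2 (095°, 18.2 km): east 18.2 sin 95° = 18.13, north 18.2 cos 95° = -1.59
Leg 3 (130°, 18.7 km): east 18.7 sin 130° = 14.33, north 18.7 cos 130° = -12.02
Summing: 50.99 km east, -23.05 km north → (50.99, -23.05).

(50.99, -23.05)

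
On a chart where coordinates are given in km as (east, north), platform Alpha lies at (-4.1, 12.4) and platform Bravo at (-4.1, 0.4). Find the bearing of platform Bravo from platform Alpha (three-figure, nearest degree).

180°

Δeast = -4.1 − -4.1 = 0.00; Δnorth = 0.4 − 12.4 = -12.00.
Bearing = atan2(Δeast, Δnorth) mod 360° = 180.00° ≈ 180°.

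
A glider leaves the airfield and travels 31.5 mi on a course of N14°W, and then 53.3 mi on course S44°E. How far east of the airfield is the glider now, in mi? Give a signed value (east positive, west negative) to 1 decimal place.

Leg 1 (N14°W, 31.5 mi): east 31.5 sin 346° = -7.62, north 31.5 cos 346° = 30.56
Leg 2 (S44°E, 53.3 mi): east 53.3 sin 136° = 37.03, north 53.3 cos 136° = -38.34
Net east component: 29.40 mi.

29.4 mi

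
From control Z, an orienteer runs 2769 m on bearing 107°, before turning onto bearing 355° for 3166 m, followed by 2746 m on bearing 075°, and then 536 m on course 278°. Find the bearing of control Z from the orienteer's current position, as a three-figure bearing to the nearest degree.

Leg 1 (107°, 2769 m): east 2769 sin 107° = 2648.01, north 2769 cos 107° = -809.58
Leg 2 (355°, 3166 m): east 3166 sin 355° = -275.94, north 3166 cos 355° = 3153.95
Leg 3 (075°, 2746 m): east 2746 sin 75° = 2652.43, north 2746 cos 75° = 710.72
Leg 4 (278°, 536 m): east 536 sin 278° = -530.78, north 536 cos 278° = 74.60
Net displacement: 4493.72 east, 3129.69 north. Direction back to start is (-4493.72, -3129.69): bearing = atan2(-4493.72, -3129.69) mod 360° = 235.14° ≈ 235°.

235°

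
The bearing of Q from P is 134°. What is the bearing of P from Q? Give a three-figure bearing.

Back-bearing = 134° + 180° = 314°.

314°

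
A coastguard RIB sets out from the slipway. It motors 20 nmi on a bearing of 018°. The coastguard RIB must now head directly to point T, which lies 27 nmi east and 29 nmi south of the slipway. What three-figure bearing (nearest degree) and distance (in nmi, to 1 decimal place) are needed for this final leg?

Leg 1 (018°, 20 nmi): east 20 sin 18° = 6.18, north 20 cos 18° = 19.02
Current position: (6.18, 19.02). Target: (27, -29). Remaining: Δeast = 20.82, Δnorth = -48.02.
Bearing = atan2(20.82, -48.02) mod 360° = 156.56°; distance = √((20.82)² + (-48.02)²) = 52.340 nmi.

157°, 52.3 nmi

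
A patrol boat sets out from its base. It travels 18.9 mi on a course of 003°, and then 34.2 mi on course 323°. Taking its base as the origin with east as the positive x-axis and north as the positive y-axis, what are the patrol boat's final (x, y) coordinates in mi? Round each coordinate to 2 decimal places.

Leg 1 (003°, 18.9 mi): east 18.9 sin 3° = 0.99, north 18.9 cos 3° = 18.87
Leg 2 (323°, 34.2 mi): east 34.2 sin 323° = -20.58, north 34.2 cos 323° = 27.31
Summing: -19.59 mi east, 46.19 mi north → (-19.59, 46.19).

(-19.59, 46.19)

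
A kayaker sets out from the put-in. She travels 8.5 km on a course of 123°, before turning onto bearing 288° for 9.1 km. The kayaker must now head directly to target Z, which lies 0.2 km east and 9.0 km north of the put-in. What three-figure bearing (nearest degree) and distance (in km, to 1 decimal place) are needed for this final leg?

Leg 1 (123°, 8.5 km): east 8.5 sin 123° = 7.13, north 8.5 cos 123° = -4.63
Leg 2 (288°, 9.1 km): east 9.1 sin 288° = -8.65, north 9.1 cos 288° = 2.81
Current position: (-1.53, -1.82). Target: (0.2, 9.0). Remaining: Δeast = 1.73, Δnorth = 10.82.
Bearing = atan2(1.73, 10.82) mod 360° = 9.07°; distance = √((1.73)² + (10.82)²) = 10.954 km.

009°, 11.0 km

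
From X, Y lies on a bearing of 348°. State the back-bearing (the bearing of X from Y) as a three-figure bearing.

Back-bearing = 348° − 180° = 168°.

168°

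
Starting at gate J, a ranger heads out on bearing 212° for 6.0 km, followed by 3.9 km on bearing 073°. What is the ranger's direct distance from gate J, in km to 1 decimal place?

4.0 km

Leg 1 (212°, 6.0 km): east 6.0 sin 212° = -3.18, north 6.0 cos 212° = -5.09
Leg 2 (073°, 3.9 km): east 3.9 sin 73° = 3.73, north 3.9 cos 73° = 1.14
Net: 0.55 east, -3.95 north. Distance = √((0.55)² + (-3.95)²) = 3.986 km.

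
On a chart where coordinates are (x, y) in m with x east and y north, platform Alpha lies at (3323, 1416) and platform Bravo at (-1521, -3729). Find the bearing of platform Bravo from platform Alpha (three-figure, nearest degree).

Δeast = -1521 − 3323 = -4844.00; Δnorth = -3729 − 1416 = -5145.00.
Bearing = atan2(Δeast, Δnorth) mod 360° = 223.27° ≈ 223°.

223°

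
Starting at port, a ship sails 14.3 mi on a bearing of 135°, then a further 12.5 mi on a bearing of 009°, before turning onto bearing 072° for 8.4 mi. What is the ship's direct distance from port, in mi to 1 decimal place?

Leg 1 (135°, 14.3 mi): east 14.3 sin 135° = 10.11, north 14.3 cos 135° = -10.11
Leg 2 (009°, 12.5 mi): east 12.5 sin 9° = 1.96, north 12.5 cos 9° = 12.35
Leg 3 (072°, 8.4 mi): east 8.4 sin 72° = 7.99, north 8.4 cos 72° = 2.60
Net: 20.06 east, 4.83 north. Distance = √((20.06)² + (4.83)²) = 20.629 mi.

20.6 mi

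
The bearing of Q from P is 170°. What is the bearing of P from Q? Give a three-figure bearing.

350°

Back-bearing = 170° + 180° = 350°.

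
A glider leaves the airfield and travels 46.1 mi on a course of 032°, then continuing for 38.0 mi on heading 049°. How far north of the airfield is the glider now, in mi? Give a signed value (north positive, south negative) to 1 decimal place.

64.0 mi

Leg 1 (032°, 46.1 mi): east 46.1 sin 32° = 24.43, north 46.1 cos 32° = 39.10
Leg 2 (049°, 38.0 mi): east 38.0 sin 49° = 28.68, north 38.0 cos 49° = 24.93
Net north component: 64.03 mi.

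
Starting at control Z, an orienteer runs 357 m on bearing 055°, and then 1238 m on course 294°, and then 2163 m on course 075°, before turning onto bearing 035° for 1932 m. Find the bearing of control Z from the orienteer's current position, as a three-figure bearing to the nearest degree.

Leg 1 (055°, 357 m): east 357 sin 55° = 292.44, north 357 cos 55° = 204.77
Leg 2 (294°, 1238 m): east 1238 sin 294° = -1130.97, north 1238 cos 294° = 503.54
Leg 3 (075°, 2163 m): east 2163 sin 75° = 2089.30, north 2163 cos 75° = 559.83
Leg 4 (035°, 1932 m): east 1932 sin 35° = 1108.15, north 1932 cos 35° = 1582.60
Net displacement: 2358.92 east, 2850.73 north. Direction back to start is (-2358.92, -2850.73): bearing = atan2(-2358.92, -2850.73) mod 360° = 219.61° ≈ 220°.

220°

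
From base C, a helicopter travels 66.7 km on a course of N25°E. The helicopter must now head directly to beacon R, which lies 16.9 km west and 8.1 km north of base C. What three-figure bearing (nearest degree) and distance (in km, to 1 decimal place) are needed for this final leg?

221°, 69.1 km

Leg 1 (N25°E, 66.7 km): east 66.7 sin 25° = 28.19, north 66.7 cos 25° = 60.45
Current position: (28.19, 60.45). Target: (-16.9, 8.1). Remaining: Δeast = -45.09, Δnorth = -52.35.
Bearing = atan2(-45.09, -52.35) mod 360° = 220.74°; distance = √((-45.09)² + (-52.35)²) = 69.091 km.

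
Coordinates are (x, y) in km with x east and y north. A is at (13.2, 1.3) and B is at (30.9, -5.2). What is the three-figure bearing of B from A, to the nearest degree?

110°

Δeast = 30.9 − 13.2 = 17.70; Δnorth = -5.2 − 1.3 = -6.50.
Bearing = atan2(Δeast, Δnorth) mod 360° = 110.16° ≈ 110°.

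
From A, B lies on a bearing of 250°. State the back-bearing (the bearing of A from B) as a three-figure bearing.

070°

Back-bearing = 250° − 180° = 070°.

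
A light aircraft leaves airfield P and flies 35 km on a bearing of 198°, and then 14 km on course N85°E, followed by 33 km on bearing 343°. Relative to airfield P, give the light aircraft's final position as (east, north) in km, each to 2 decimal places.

(-6.52, -0.51)

Leg 1 (198°, 35 km): east 35 sin 198° = -10.82, north 35 cos 198° = -33.29
Leg 2 (N85°E, 14 km): east 14 sin 85° = 13.95, north 14 cos 85° = 1.22
Leg 3 (343°, 33 km): east 33 sin 343° = -9.65, north 33 cos 343° = 31.56
Summing: -6.52 km east, -0.51 km north → (-6.52, -0.51).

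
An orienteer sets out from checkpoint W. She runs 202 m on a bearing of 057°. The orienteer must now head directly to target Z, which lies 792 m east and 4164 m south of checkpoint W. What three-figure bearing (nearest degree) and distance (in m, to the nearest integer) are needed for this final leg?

172°, 4319 m

Leg 1 (057°, 202 m): east 202 sin 57° = 169.41, north 202 cos 57° = 110.02
Current position: (169.41, 110.02). Target: (792, -4164). Remaining: Δeast = 622.59, Δnorth = -4274.02.
Bearing = atan2(622.59, -4274.02) mod 360° = 171.71°; distance = √((622.59)² + (-4274.02)²) = 4319.125 m.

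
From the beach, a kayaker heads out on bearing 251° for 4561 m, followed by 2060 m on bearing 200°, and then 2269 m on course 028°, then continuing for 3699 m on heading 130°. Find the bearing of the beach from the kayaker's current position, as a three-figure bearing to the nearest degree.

Leg 1 (251°, 4561 m): east 4561 sin 251° = -4312.51, north 4561 cos 251° = -1484.92
Leg 2 (200°, 2060 m): east 2060 sin 200° = -704.56, north 2060 cos 200° = -1935.77
Leg 3 (028°, 2269 m): east 2269 sin 28° = 1065.23, north 2269 cos 28° = 2003.41
Leg 4 (130°, 3699 m): east 3699 sin 130° = 2833.60, north 3699 cos 130° = -2377.67
Net displacement: -1118.24 east, -3794.95 north. Direction back to start is (1118.24, 3794.95): bearing = atan2(1118.24, 3794.95) mod 360° = 16.42° ≈ 016°.

016°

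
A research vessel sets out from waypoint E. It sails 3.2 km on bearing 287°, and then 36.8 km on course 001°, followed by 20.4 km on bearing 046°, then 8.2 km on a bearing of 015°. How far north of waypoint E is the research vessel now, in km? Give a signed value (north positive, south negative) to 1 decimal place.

59.8 km

Leg 1 (287°, 3.2 km): east 3.2 sin 287° = -3.06, north 3.2 cos 287° = 0.94
Leg 2 (001°, 36.8 km): east 36.8 sin 1° = 0.64, north 36.8 cos 1° = 36.79
Leg 3 (046°, 20.4 km): east 20.4 sin 46° = 14.67, north 20.4 cos 46° = 14.17
Leg 4 (015°, 8.2 km): east 8.2 sin 15° = 2.12, north 8.2 cos 15° = 7.92
Net north component: 59.82 km.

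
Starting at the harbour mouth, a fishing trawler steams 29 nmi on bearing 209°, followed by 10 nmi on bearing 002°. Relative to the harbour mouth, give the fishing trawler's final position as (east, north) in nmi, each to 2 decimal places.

(-13.71, -15.37)

Leg 1 (209°, 29 nmi): east 29 sin 209° = -14.06, north 29 cos 209° = -25.36
Leg 2 (002°, 10 nmi): east 10 sin 2° = 0.35, north 10 cos 2° = 9.99
Summing: -13.71 nmi east, -15.37 nmi north → (-13.71, -15.37).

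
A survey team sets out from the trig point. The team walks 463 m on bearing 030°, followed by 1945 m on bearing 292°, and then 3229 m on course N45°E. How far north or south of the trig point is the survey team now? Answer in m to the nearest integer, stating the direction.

Leg 1 (030°, 463 m): east 463 sin 30° = 231.50, north 463 cos 30° = 400.97
Leg 2 (292°, 1945 m): east 1945 sin 292° = -1803.37, north 1945 cos 292° = 728.61
Leg 3 (N45°E, 3229 m): east 3229 sin 45° = 2283.25, north 3229 cos 45° = 2283.25
Net north component: 3412.83 m.

3413 m north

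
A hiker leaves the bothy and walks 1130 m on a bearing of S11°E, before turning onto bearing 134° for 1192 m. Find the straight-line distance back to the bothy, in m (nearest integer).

Leg 1 (S11°E, 1130 m): east 1130 sin 169° = 215.61, north 1130 cos 169° = -1109.24
Leg 2 (134°, 1192 m): east 1192 sin 134° = 857.45, north 1192 cos 134° = -828.03
Net: 1073.07 east, -1937.27 north. Distance = √((1073.07)² + (-1937.27)²) = 2214.609 m.

2215 m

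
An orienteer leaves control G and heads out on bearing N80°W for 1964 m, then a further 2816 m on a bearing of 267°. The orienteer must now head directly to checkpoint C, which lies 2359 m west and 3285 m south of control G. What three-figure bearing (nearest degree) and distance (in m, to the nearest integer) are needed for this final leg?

Leg 1 (N80°W, 1964 m): east 1964 sin 280° = -1934.16, north 1964 cos 280° = 341.05
Leg 2 (267°, 2816 m): east 2816 sin 267° = -2812.14, north 2816 cos 267° = -147.38
Current position: (-4746.30, 193.67). Target: (-2359, -3285). Remaining: Δeast = 2387.30, Δnorth = -3478.67.
Bearing = atan2(2387.30, -3478.67) mod 360° = 145.54°; distance = √((2387.30)² + (-3478.67)²) = 4219.045 m.

146°, 4219 m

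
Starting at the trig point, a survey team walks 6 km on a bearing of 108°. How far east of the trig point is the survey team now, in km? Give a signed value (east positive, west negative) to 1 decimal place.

5.7 km

Leg 1 (108°, 6 km): east 6 sin 108° = 5.71, north 6 cos 108° = -1.85
Net east component: 5.71 km.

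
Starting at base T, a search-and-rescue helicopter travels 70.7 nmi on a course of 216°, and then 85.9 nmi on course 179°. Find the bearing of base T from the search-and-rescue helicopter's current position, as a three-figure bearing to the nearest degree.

Leg 1 (216°, 70.7 nmi): east 70.7 sin 216° = -41.56, north 70.7 cos 216° = -57.20
Leg 2 (179°, 85.9 nmi): east 85.9 sin 179° = 1.50, north 85.9 cos 179° = -85.89
Net displacement: -40.06 east, -143.08 north. Direction back to start is (40.06, 143.08): bearing = atan2(40.06, 143.08) mod 360° = 15.64° ≈ 016°.

016°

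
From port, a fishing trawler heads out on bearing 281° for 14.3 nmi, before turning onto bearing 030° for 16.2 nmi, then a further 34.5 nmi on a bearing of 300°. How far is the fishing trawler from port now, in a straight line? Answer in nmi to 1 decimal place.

49.4 nmi

Leg 1 (281°, 14.3 nmi): east 14.3 sin 281° = -14.04, north 14.3 cos 281° = 2.73
Leg 2 (030°, 16.2 nmi): east 16.2 sin 30° = 8.10, north 16.2 cos 30° = 14.03
Leg 3 (300°, 34.5 nmi): east 34.5 sin 300° = -29.88, north 34.5 cos 300° = 17.25
Net: -35.82 east, 34.01 north. Distance = √((-35.82)² + (34.01)²) = 49.389 nmi.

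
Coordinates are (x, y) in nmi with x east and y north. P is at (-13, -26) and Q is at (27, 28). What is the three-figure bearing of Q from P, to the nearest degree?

Δeast = 27 − -13 = 40.00; Δnorth = 28 − -26 = 54.00.
Bearing = atan2(Δeast, Δnorth) mod 360° = 36.53° ≈ 037°.

037°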